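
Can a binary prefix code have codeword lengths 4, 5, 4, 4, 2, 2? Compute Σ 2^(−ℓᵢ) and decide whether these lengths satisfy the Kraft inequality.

0.71875; yes

With common denominator 2^5 = 32: Σ 2^(−ℓᵢ) = 2/32 + 1/32 + 2/32 + 2/32 + 8/32 + 8/32 = 23/32 = 0.71875.
Kraft's inequality requires Σ ≤ 1; here Σ = 0.71875 ≤ 1, so such a prefix code exists.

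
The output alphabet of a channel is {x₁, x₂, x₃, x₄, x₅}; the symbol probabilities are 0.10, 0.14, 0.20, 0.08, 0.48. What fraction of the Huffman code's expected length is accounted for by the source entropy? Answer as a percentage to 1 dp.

98.7%

Entropy H = −Σ p log₂ p ≈ 1.9935 bits.
Huffman merges: 2/25+1/10→9/50; 7/50+9/50→8/25; 1/5+8/25→13/25; 12/25+13/25→1. L = 101/50 ≈ 2.0200.
Efficiency = H/L = 1.9935/2.0200 = 98.7%.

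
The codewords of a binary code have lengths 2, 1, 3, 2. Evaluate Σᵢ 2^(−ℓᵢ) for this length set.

With common denominator 2^3 = 8: Σ 2^(−ℓᵢ) = 2/8 + 4/8 + 1/8 + 2/8 = 9/8 = 1.125.

1.125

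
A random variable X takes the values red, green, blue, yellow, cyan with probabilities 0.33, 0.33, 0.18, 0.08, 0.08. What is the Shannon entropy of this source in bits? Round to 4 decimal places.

H = −Σ pᵢ log₂ pᵢ.
−0.33·log₂(0.33) = 0.5278
−0.33·log₂(0.33) = 0.5278
−0.18·log₂(0.18) = 0.4453
−0.08·log₂(0.08) = 0.2915
−0.08·log₂(0.08) = 0.2915
Sum ≈ 2.0840 → 2.0840 bits.

2.0840 bits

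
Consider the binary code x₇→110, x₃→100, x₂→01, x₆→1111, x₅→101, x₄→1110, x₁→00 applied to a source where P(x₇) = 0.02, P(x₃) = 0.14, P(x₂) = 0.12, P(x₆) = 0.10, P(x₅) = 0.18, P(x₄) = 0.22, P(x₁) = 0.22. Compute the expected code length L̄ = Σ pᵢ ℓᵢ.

L̄ = Σ pᵢ·ℓᵢ = 0.02·3 + 0.14·3 + 0.12·2 + 0.10·4 + 0.18·3 + 0.22·4 + 0.22·2 = 2.98 bits/symbol.

2.98 bits/symbol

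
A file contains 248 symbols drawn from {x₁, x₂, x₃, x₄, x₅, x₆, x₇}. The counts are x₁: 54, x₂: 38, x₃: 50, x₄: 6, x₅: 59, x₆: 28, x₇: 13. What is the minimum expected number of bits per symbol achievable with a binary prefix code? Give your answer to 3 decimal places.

Probabilities are the counts divided by 248.
Repeatedly combine the two least-probable nodes; the expected code length is the sum of the merged weights.
merge 3/124 + 13/248 → 19/248
merge 19/248 + 7/62 → 47/248
merge 19/124 + 47/248 → 85/248
merge 25/124 + 27/124 → 13/31
merge 59/248 + 85/248 → 18/31
merge 13/31 + 18/31 → 1
L = 19/248 + 47/248 + 85/248 + 13/31 + 18/31 + 1 = 647/248 ≈ 2.609 bits/symbol.

2.609 bits/symbol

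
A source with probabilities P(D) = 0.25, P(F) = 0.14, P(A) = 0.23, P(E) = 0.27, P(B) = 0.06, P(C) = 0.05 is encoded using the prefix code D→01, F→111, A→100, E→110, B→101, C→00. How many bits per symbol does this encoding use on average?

2.7 bits/symbol

L̄ = Σ pᵢ·ℓᵢ = 0.25·2 + 0.14·3 + 0.23·3 + 0.27·3 + 0.06·3 + 0.05·2 = 2.7 bits/symbol.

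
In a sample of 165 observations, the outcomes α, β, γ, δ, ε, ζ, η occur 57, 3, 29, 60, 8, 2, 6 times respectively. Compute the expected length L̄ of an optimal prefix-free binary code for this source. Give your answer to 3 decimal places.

2.139 bits/symbol

Probabilities are the counts divided by 165.
Repeatedly combine the two least-probable nodes; the expected code length is the sum of the merged weights.
merge 2/165 + 1/55 → 1/33
merge 1/33 + 2/55 → 1/15
merge 8/165 + 1/15 → 19/165
merge 19/165 + 29/165 → 16/55
merge 16/55 + 19/55 → 7/11
merge 4/11 + 7/11 → 1
L = 1/33 + 1/15 + 19/165 + 16/55 + 7/11 + 1 = 353/165 ≈ 2.139 bits/symbol.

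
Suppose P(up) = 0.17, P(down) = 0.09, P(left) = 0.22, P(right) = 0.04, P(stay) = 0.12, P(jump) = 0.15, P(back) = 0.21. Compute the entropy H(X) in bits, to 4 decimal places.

2.6640 bits

H = −Σ pᵢ log₂ pᵢ.
−0.17·log₂(0.17) = 0.4346
−0.09·log₂(0.09) = 0.3127
−0.22·log₂(0.22) = 0.4806
−0.04·log₂(0.04) = 0.1858
−0.12·log₂(0.12) = 0.3671
−0.15·log₂(0.15) = 0.4105
−0.21·log₂(0.21) = 0.4728
Sum ≈ 2.6640 → 2.6640 bits.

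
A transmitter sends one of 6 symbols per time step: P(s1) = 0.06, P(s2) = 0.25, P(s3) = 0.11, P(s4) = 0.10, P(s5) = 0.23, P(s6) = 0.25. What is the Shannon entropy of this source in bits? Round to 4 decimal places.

H = −Σ pᵢ log₂ pᵢ.
−0.06·log₂(0.06) = 0.2435
−0.25·log₂(0.25) = 0.5000
−0.11·log₂(0.11) = 0.3503
−0.10·log₂(0.10) = 0.3322
−0.23·log₂(0.23) = 0.4877
−0.25·log₂(0.25) = 0.5000
Sum ≈ 2.4137 → 2.4137 bits.

2.4137 bits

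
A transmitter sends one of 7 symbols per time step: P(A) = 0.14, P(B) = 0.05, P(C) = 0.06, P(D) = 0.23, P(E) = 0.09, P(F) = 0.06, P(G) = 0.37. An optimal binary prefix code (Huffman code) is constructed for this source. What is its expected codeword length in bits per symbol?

Repeatedly combine the two least-probable nodes; the expected code length is the sum of the merged weights.
merge 1/20 + 3/50 → 11/100
merge 3/50 + 9/100 → 3/20
merge 11/100 + 7/50 → 1/4
merge 3/20 + 23/100 → 19/50
merge 1/4 + 37/100 → 31/50
merge 19/50 + 31/50 → 1
L = 11/100 + 3/20 + 1/4 + 19/50 + 31/50 + 1 = 251/100 = 2.51 bits/symbol.

2.51 bits/symbol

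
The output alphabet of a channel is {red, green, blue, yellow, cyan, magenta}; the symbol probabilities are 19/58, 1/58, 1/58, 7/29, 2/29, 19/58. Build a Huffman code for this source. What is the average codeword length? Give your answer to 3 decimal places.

2.138 bits/symbol

Repeatedly combine the two least-probable nodes; the expected code length is the sum of the merged weights.
merge 1/58 + 1/58 → 1/29
merge 1/29 + 2/29 → 3/29
merge 3/29 + 7/29 → 10/29
merge 19/58 + 19/58 → 19/29
merge 10/29 + 19/29 → 1
L = 1/29 + 3/29 + 10/29 + 19/29 + 1 = 62/29 ≈ 2.138 bits/symbol.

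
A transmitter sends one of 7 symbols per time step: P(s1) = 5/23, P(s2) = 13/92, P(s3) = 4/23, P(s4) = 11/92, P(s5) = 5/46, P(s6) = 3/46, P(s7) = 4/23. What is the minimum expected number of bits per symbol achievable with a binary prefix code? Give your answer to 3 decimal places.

2.783 bits/symbol

Repeatedly combine the two least-probable nodes; the expected code length is the sum of the merged weights.
merge 3/46 + 5/46 → 4/23
merge 11/92 + 13/92 → 6/23
merge 4/23 + 4/23 → 8/23
merge 4/23 + 5/23 → 9/23
merge 6/23 + 8/23 → 14/23
merge 9/23 + 14/23 → 1
L = 4/23 + 6/23 + 8/23 + 9/23 + 14/23 + 1 = 64/23 ≈ 2.783 bits/symbol.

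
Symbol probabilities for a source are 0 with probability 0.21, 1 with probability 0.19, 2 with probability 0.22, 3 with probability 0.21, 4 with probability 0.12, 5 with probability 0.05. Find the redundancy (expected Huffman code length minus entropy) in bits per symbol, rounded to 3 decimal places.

0.065 bits

Entropy H = −Σ p log₂ p ≈ 2.4646 bits.
Huffman merges: 1/20+3/25→17/100; 17/100+19/100→9/25; 21/100+21/100→21/50; 11/50+9/25→29/50; 21/50+29/50→1. L = 253/100 ≈ 2.5300.
L − H = 2.5300 − 2.4646 = 0.065 bits.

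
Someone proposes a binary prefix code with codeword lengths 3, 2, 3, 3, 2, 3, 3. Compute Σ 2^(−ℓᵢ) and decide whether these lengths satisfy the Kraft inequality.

1.125; no

With common denominator 2^3 = 8: Σ 2^(−ℓᵢ) = 1/8 + 2/8 + 1/8 + 1/8 + 2/8 + 1/8 + 1/8 = 9/8 = 1.125.
Kraft's inequality requires Σ ≤ 1; here Σ = 1.125 > 1, so no such prefix code exists.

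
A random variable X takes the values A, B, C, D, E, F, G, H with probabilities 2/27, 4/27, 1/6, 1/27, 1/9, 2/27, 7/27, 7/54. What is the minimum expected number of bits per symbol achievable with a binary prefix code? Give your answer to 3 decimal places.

Repeatedly combine the two least-probable nodes; the expected code length is the sum of the merged weights.
merge 1/27 + 2/27 → 1/9
merge 2/27 + 1/9 → 5/27
merge 1/9 + 7/54 → 13/54
merge 4/27 + 1/6 → 17/54
merge 5/27 + 13/54 → 23/54
merge 7/27 + 17/54 → 31/54
merge 23/54 + 31/54 → 1
L = 1/9 + 5/27 + 13/54 + 17/54 + 23/54 + 31/54 + 1 = 77/27 ≈ 2.852 bits/symbol.

2.852 bits/symbol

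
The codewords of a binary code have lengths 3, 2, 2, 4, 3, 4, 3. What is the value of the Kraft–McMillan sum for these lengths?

With common denominator 2^4 = 16: Σ 2^(−ℓᵢ) = 2/16 + 4/16 + 4/16 + 1/16 + 2/16 + 1/16 + 2/16 = 16/16 = 1.

1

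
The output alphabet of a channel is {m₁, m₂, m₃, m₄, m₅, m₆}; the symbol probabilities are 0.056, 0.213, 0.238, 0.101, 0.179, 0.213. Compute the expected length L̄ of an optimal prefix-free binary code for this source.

Repeatedly combine the two least-probable nodes; the expected code length is the sum of the merged weights.
merge 7/125 + 101/1000 → 157/1000
merge 157/1000 + 179/1000 → 42/125
merge 213/1000 + 213/1000 → 213/500
merge 119/500 + 42/125 → 287/500
merge 213/500 + 287/500 → 1
L = 157/1000 + 42/125 + 213/500 + 287/500 + 1 = 2493/1000 = 2.493 bits/symbol.

2.493 bits/symbol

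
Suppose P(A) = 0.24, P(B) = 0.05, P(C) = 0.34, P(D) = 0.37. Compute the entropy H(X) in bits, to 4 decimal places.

1.7701 bits

H = −Σ pᵢ log₂ pᵢ.
−0.24·log₂(0.24) = 0.4941
−0.05·log₂(0.05) = 0.2161
−0.34·log₂(0.34) = 0.5292
−0.37·log₂(0.37) = 0.5307
Sum ≈ 1.7701 → 1.7701 bits.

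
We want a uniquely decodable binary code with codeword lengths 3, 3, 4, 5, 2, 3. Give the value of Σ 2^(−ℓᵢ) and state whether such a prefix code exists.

0.71875; yes

With common denominator 2^5 = 32: Σ 2^(−ℓᵢ) = 4/32 + 4/32 + 2/32 + 1/32 + 8/32 + 4/32 = 23/32 = 0.71875.
Kraft's inequality requires Σ ≤ 1; here Σ = 0.71875 ≤ 1, so such a prefix code exists.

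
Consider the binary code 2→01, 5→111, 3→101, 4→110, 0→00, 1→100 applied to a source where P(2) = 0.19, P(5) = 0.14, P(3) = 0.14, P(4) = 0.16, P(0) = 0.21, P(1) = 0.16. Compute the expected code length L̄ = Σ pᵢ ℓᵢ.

2.6 bits/symbol

L̄ = Σ pᵢ·ℓᵢ = 0.19·2 + 0.14·3 + 0.14·3 + 0.16·3 + 0.21·2 + 0.16·3 = 2.6 bits/symbol.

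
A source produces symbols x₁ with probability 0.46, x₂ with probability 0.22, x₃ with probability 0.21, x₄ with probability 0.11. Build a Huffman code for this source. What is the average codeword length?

1.86 bits/symbol

Repeatedly combine the two least-probable nodes; the expected code length is the sum of the merged weights.
merge 11/100 + 21/100 → 8/25
merge 11/50 + 8/25 → 27/50
merge 23/50 + 27/50 → 1
L = 8/25 + 27/50 + 1 = 93/50 = 1.86 bits/symbol.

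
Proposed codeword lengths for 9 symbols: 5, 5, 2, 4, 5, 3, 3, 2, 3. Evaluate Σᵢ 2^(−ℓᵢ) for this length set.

1.03125

With common denominator 2^5 = 32: Σ 2^(−ℓᵢ) = 1/32 + 1/32 + 8/32 + 2/32 + 1/32 + 4/32 + 4/32 + 8/32 + 4/32 = 33/32 = 1.03125.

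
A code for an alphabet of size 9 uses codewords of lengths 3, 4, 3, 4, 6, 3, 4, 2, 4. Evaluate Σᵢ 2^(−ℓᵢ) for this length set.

0.890625

With common denominator 2^6 = 64: Σ 2^(−ℓᵢ) = 8/64 + 4/64 + 8/64 + 4/64 + 1/64 + 8/64 + 4/64 + 16/64 + 4/64 = 57/64 = 0.890625.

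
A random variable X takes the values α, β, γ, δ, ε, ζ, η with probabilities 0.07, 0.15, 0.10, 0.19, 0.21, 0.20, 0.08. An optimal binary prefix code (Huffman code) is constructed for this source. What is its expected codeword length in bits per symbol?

2.74 bits/symbol

Repeatedly combine the two least-probable nodes; the expected code length is the sum of the merged weights.
merge 7/100 + 2/25 → 3/20
merge 1/10 + 3/20 → 1/4
merge 3/20 + 19/100 → 17/50
merge 1/5 + 21/100 → 41/100
merge 1/4 + 17/50 → 59/100
merge 41/100 + 59/100 → 1
L = 3/20 + 1/4 + 17/50 + 41/100 + 59/100 + 1 = 137/50 = 2.74 bits/symbol.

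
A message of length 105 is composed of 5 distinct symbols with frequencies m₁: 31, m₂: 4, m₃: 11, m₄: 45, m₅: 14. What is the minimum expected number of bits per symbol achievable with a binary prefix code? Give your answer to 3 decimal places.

Probabilities are the counts divided by 105.
Repeatedly combine the two least-probable nodes; the expected code length is the sum of the merged weights.
merge 4/105 + 11/105 → 1/7
merge 2/15 + 1/7 → 29/105
merge 29/105 + 31/105 → 4/7
merge 3/7 + 4/7 → 1
L = 1/7 + 29/105 + 4/7 + 1 = 209/105 ≈ 1.990 bits/symbol.

1.990 bits/symbol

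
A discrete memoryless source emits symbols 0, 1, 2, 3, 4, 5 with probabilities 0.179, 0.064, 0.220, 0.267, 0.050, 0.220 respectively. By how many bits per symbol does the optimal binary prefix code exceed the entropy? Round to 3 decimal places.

Entropy H = −Σ p log₂ p ≈ 2.3840 bits.
Huffman merges: 1/20+8/125→57/500; 57/500+179/1000→293/1000; 11/50+11/50→11/25; 267/1000+293/1000→14/25; 11/25+14/25→1. L = 2407/1000 ≈ 2.4070.
L − H = 2.4070 − 2.3840 = 0.023 bits.

0.023 bits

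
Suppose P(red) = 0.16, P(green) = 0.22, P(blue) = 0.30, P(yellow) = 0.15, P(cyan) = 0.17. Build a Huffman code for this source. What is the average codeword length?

2.31 bits/symbol

Repeatedly combine the two least-probable nodes; the expected code length is the sum of the merged weights.
merge 3/20 + 4/25 → 31/100
merge 17/100 + 11/50 → 39/100
merge 3/10 + 31/100 → 61/100
merge 39/100 + 61/100 → 1
L = 31/100 + 39/100 + 61/100 + 1 = 231/100 = 2.31 bits/symbol.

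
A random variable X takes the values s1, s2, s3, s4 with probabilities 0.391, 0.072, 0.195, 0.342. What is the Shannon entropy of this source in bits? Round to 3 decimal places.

H = −Σ pᵢ log₂ pᵢ.
−0.391·log₂(0.391) = 0.5297
−0.072·log₂(0.072) = 0.2733
−0.195·log₂(0.195) = 0.4599
−0.342·log₂(0.342) = 0.5294
Sum ≈ 1.7923 → 1.792 bits.

1.792 bits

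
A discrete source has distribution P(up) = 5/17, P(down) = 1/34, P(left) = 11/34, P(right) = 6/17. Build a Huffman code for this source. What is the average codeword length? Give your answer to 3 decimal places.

1.971 bits/symbol

Repeatedly combine the two least-probable nodes; the expected code length is the sum of the merged weights.
merge 1/34 + 5/17 → 11/34
merge 11/34 + 11/34 → 11/17
merge 6/17 + 11/17 → 1
L = 11/34 + 11/17 + 1 = 67/34 ≈ 1.971 bits/symbol.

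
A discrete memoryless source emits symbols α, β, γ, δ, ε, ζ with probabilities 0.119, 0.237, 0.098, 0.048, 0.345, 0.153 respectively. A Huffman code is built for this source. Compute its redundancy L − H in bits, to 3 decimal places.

Entropy H = −Σ p log₂ p ≈ 2.3405 bits.
Huffman merges: 6/125+49/500→73/500; 119/1000+73/500→53/200; 153/1000+237/1000→39/100; 53/200+69/200→61/100; 39/100+61/100→1. L = 2411/1000 ≈ 2.4110.
L − H = 2.4110 − 2.3405 = 0.071 bits.

0.071 bits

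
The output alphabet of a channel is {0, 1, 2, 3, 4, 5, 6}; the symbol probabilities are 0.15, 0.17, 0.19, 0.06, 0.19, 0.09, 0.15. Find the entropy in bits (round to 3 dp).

2.722 bits

H = −Σ pᵢ log₂ pᵢ.
−0.15·log₂(0.15) = 0.4105
−0.17·log₂(0.17) = 0.4346
−0.19·log₂(0.19) = 0.4552
−0.06·log₂(0.06) = 0.2435
−0.19·log₂(0.19) = 0.4552
−0.09·log₂(0.09) = 0.3127
−0.15·log₂(0.15) = 0.4105
Sum ≈ 2.7223 → 2.722 bits.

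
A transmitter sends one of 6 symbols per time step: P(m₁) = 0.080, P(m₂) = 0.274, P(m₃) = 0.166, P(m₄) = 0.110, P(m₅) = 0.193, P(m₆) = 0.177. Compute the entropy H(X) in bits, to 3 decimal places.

2.484 bits

H = −Σ pᵢ log₂ pᵢ.
−0.080·log₂(0.080) = 0.2915
−0.274·log₂(0.274) = 0.5118
−0.166·log₂(0.166) = 0.4301
−0.110·log₂(0.110) = 0.3503
−0.193·log₂(0.193) = 0.4581
−0.177·log₂(0.177) = 0.4422
Sum ≈ 2.4839 → 2.484 bits.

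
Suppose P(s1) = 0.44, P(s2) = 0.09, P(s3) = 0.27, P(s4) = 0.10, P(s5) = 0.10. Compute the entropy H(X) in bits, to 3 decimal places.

2.008 bits

H = −Σ pᵢ log₂ pᵢ.
−0.44·log₂(0.44) = 0.5211
−0.09·log₂(0.09) = 0.3127
−0.27·log₂(0.27) = 0.5100
−0.10·log₂(0.10) = 0.3322
−0.10·log₂(0.10) = 0.3322
Sum ≈ 2.0082 → 2.008 bits.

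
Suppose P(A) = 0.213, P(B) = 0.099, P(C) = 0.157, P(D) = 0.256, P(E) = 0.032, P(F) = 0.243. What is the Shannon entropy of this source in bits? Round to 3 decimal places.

2.383 bits

H = −Σ pᵢ log₂ pᵢ.
−0.213·log₂(0.213) = 0.4752
−0.099·log₂(0.099) = 0.3303
−0.157·log₂(0.157) = 0.4194
−0.256·log₂(0.256) = 0.5032
−0.032·log₂(0.032) = 0.1589
−0.243·log₂(0.243) = 0.4960
Sum ≈ 2.3830 → 2.383 bits.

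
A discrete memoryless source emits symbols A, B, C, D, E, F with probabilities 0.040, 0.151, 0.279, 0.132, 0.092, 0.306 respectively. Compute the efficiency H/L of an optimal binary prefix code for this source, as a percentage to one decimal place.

97.5%

Entropy H = −Σ p log₂ p ≈ 2.3365 bits.
Huffman merges: 1/25+23/250→33/250; 33/250+33/250→33/125; 151/1000+33/125→83/200; 279/1000+153/500→117/200; 83/200+117/200→1. L = 599/250 ≈ 2.3960.
Efficiency = H/L = 2.3365/2.3960 = 97.5%.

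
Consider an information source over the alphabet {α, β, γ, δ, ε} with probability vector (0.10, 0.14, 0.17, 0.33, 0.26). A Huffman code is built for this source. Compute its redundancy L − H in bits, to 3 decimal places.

0.043 bits

Entropy H = −Σ p log₂ p ≈ 2.1970 bits.
Huffman merges: 1/10+7/50→6/25; 17/100+6/25→41/100; 13/50+33/100→59/100; 41/100+59/100→1. L = 56/25 ≈ 2.2400.
L − H = 2.2400 − 2.1970 = 0.043 bits.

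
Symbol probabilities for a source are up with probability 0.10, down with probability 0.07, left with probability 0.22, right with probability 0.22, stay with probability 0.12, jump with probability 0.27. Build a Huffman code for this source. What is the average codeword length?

2.46 bits/symbol

Repeatedly combine the two least-probable nodes; the expected code length is the sum of the merged weights.
merge 7/100 + 1/10 → 17/100
merge 3/25 + 17/100 → 29/100
merge 11/50 + 11/50 → 11/25
merge 27/100 + 29/100 → 14/25
merge 11/25 + 14/25 → 1
L = 17/100 + 29/100 + 11/25 + 14/25 + 1 = 123/50 = 2.46 bits/symbol.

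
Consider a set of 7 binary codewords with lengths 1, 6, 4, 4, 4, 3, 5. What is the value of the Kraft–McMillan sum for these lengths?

With common denominator 2^6 = 64: Σ 2^(−ℓᵢ) = 32/64 + 1/64 + 4/64 + 4/64 + 4/64 + 8/64 + 2/64 = 55/64 = 0.859375.

0.859375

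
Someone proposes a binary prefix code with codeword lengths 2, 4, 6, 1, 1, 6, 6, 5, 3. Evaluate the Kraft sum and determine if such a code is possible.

With common denominator 2^6 = 64: Σ 2^(−ℓᵢ) = 16/64 + 4/64 + 1/64 + 32/64 + 32/64 + 1/64 + 1/64 + 2/64 + 8/64 = 97/64 = 1.515625.
Kraft's inequality requires Σ ≤ 1; here Σ = 1.515625 > 1, so no such prefix code exists.

1.515625; no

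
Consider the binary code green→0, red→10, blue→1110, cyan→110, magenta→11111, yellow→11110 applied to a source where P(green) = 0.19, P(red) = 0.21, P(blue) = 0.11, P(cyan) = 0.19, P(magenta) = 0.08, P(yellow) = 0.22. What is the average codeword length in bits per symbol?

3.12 bits/symbol

L̄ = Σ pᵢ·ℓᵢ = 0.19·1 + 0.21·2 + 0.11·4 + 0.19·3 + 0.08·5 + 0.22·5 = 3.12 bits/symbol.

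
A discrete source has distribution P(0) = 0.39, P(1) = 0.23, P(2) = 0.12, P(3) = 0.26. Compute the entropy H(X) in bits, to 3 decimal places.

1.890 bits

H = −Σ pᵢ log₂ pᵢ.
−0.39·log₂(0.39) = 0.5298
−0.23·log₂(0.23) = 0.4877
−0.12·log₂(0.12) = 0.3671
−0.26·log₂(0.26) = 0.5053
Sum ≈ 1.8898 → 1.890 bits.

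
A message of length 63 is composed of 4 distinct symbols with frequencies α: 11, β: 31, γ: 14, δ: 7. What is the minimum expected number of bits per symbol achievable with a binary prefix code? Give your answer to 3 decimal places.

1.794 bits/symbol

Probabilities are the counts divided by 63.
Repeatedly combine the two least-probable nodes; the expected code length is the sum of the merged weights.
merge 1/9 + 11/63 → 2/7
merge 2/9 + 2/7 → 32/63
merge 31/63 + 32/63 → 1
L = 2/7 + 32/63 + 1 = 113/63 ≈ 1.794 bits/symbol.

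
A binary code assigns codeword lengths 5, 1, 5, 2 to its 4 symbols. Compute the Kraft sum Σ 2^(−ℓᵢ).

With common denominator 2^5 = 32: Σ 2^(−ℓᵢ) = 1/32 + 16/32 + 1/32 + 8/32 = 26/32 = 0.8125.

0.8125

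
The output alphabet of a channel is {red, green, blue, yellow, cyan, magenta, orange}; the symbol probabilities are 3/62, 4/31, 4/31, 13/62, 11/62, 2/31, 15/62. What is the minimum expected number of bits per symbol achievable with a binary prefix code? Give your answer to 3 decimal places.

2.661 bits/symbol

Repeatedly combine the two least-probable nodes; the expected code length is the sum of the merged weights.
merge 3/62 + 2/31 → 7/62
merge 7/62 + 4/31 → 15/62
merge 4/31 + 11/62 → 19/62
merge 13/62 + 15/62 → 14/31
merge 15/62 + 19/62 → 17/31
merge 14/31 + 17/31 → 1
L = 7/62 + 15/62 + 19/62 + 14/31 + 17/31 + 1 = 165/62 ≈ 2.661 bits/symbol.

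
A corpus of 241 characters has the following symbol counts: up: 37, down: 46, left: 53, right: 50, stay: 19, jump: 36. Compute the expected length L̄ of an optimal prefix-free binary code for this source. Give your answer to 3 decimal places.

Probabilities are the counts divided by 241.
Repeatedly combine the two least-probable nodes; the expected code length is the sum of the merged weights.
merge 19/241 + 36/241 → 55/241
merge 37/241 + 46/241 → 83/241
merge 50/241 + 53/241 → 103/241
merge 55/241 + 83/241 → 138/241
merge 103/241 + 138/241 → 1
L = 55/241 + 83/241 + 103/241 + 138/241 + 1 = 620/241 ≈ 2.573 bits/symbol.

2.573 bits/symbol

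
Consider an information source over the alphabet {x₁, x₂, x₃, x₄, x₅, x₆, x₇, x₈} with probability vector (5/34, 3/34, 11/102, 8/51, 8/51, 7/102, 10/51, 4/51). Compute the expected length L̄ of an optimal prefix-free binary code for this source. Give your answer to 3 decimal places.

2.951 bits/symbol

Repeatedly combine the two least-probable nodes; the expected code length is the sum of the merged weights.
merge 7/102 + 4/51 → 5/34
merge 3/34 + 11/102 → 10/51
merge 5/34 + 5/34 → 5/17
merge 8/51 + 8/51 → 16/51
merge 10/51 + 10/51 → 20/51
merge 5/17 + 16/51 → 31/51
merge 20/51 + 31/51 → 1
L = 5/34 + 10/51 + 5/17 + 16/51 + 20/51 + 31/51 + 1 = 301/102 ≈ 2.951 bits/symbol.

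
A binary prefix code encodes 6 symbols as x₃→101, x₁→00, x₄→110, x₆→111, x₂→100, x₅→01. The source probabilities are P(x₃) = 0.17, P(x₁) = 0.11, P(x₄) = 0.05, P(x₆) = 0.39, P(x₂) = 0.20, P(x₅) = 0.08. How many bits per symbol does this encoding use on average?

2.81 bits/symbol

L̄ = Σ pᵢ·ℓᵢ = 0.17·3 + 0.11·2 + 0.05·3 + 0.39·3 + 0.20·3 + 0.08·2 = 2.81 bits/symbol.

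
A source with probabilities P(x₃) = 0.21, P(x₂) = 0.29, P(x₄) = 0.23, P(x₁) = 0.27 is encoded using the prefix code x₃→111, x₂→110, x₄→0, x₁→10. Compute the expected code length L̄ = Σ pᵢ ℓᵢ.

2.27 bits/symbol

L̄ = Σ pᵢ·ℓᵢ = 0.21·3 + 0.29·3 + 0.23·1 + 0.27·2 = 2.27 bits/symbol.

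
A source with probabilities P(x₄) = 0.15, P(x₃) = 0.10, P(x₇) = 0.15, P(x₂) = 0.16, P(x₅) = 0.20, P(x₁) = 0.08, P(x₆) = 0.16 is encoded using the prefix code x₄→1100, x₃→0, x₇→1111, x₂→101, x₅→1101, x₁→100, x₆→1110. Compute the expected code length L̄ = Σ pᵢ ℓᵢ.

L̄ = Σ pᵢ·ℓᵢ = 0.15·4 + 0.10·1 + 0.15·4 + 0.16·3 + 0.20·4 + 0.08·3 + 0.16·4 = 3.46 bits/symbol.

3.46 bits/symbol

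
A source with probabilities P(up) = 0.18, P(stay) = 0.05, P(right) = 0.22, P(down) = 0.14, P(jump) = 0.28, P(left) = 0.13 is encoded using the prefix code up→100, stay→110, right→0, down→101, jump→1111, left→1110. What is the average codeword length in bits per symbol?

L̄ = Σ pᵢ·ℓᵢ = 0.18·3 + 0.05·3 + 0.22·1 + 0.14·3 + 0.28·4 + 0.13·4 = 2.97 bits/symbol.

2.97 bits/symbol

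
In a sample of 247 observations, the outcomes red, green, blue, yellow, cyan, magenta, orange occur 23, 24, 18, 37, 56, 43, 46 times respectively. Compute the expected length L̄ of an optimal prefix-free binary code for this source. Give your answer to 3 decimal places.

Probabilities are the counts divided by 247.
Repeatedly combine the two least-probable nodes; the expected code length is the sum of the merged weights.
merge 18/247 + 23/247 → 41/247
merge 24/247 + 37/247 → 61/247
merge 41/247 + 43/247 → 84/247
merge 46/247 + 56/247 → 102/247
merge 61/247 + 84/247 → 145/247
merge 102/247 + 145/247 → 1
L = 41/247 + 61/247 + 84/247 + 102/247 + 145/247 + 1 = 680/247 ≈ 2.753 bits/symbol.

2.753 bits/symbol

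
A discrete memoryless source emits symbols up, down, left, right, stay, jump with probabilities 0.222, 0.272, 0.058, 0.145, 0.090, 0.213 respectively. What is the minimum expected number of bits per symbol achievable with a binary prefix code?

Repeatedly combine the two least-probable nodes; the expected code length is the sum of the merged weights.
merge 29/500 + 9/100 → 37/250
merge 29/200 + 37/250 → 293/1000
merge 213/1000 + 111/500 → 87/200
merge 34/125 + 293/1000 → 113/200
merge 87/200 + 113/200 → 1
L = 37/250 + 293/1000 + 87/200 + 113/200 + 1 = 2441/1000 = 2.441 bits/symbol.

2.441 bits/symbol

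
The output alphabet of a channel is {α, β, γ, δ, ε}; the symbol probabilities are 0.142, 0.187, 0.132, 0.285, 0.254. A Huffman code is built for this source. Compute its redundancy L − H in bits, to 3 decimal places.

0.018 bits

Entropy H = −Σ p log₂ p ≈ 2.2561 bits.
Huffman merges: 33/250+71/500→137/500; 187/1000+127/500→441/1000; 137/500+57/200→559/1000; 441/1000+559/1000→1. L = 1137/500 ≈ 2.2740.
L − H = 2.2740 − 2.2561 = 0.018 bits.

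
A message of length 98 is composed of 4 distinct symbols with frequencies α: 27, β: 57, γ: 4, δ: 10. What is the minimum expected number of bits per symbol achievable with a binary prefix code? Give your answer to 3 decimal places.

1.561 bits/symbol

Probabilities are the counts divided by 98.
Repeatedly combine the two least-probable nodes; the expected code length is the sum of the merged weights.
merge 2/49 + 5/49 → 1/7
merge 1/7 + 27/98 → 41/98
merge 41/98 + 57/98 → 1
L = 1/7 + 41/98 + 1 = 153/98 ≈ 1.561 bits/symbol.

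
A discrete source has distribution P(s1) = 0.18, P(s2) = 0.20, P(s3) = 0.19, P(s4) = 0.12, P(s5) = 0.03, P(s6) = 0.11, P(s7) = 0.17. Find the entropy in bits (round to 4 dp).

H = −Σ pᵢ log₂ pᵢ.
−0.18·log₂(0.18) = 0.4453
−0.20·log₂(0.20) = 0.4644
−0.19·log₂(0.19) = 0.4552
−0.12·log₂(0.12) = 0.3671
−0.03·log₂(0.03) = 0.1518
−0.11·log₂(0.11) = 0.3503
−0.17·log₂(0.17) = 0.4346
Sum ≈ 2.6686 → 2.6686 bits.

2.6686 bits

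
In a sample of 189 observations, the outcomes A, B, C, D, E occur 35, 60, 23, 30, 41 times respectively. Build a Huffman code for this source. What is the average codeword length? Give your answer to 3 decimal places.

2.280 bits/symbol

Probabilities are the counts divided by 189.
Repeatedly combine the two least-probable nodes; the expected code length is the sum of the merged weights.
merge 23/189 + 10/63 → 53/189
merge 5/27 + 41/189 → 76/189
merge 53/189 + 20/63 → 113/189
merge 76/189 + 113/189 → 1
L = 53/189 + 76/189 + 113/189 + 1 = 431/189 ≈ 2.280 bits/symbol.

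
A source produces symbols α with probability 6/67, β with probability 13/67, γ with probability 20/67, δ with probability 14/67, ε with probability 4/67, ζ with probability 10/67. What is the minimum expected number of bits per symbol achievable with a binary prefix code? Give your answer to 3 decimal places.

Repeatedly combine the two least-probable nodes; the expected code length is the sum of the merged weights.
merge 4/67 + 6/67 → 10/67
merge 10/67 + 10/67 → 20/67
merge 13/67 + 14/67 → 27/67
merge 20/67 + 20/67 → 40/67
merge 27/67 + 40/67 → 1
L = 10/67 + 20/67 + 27/67 + 40/67 + 1 = 164/67 ≈ 2.448 bits/symbol.

2.448 bits/symbol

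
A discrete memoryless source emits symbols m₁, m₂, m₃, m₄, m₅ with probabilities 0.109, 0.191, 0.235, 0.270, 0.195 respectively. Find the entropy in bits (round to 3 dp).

H = −Σ pᵢ log₂ pᵢ.
−0.109·log₂(0.109) = 0.3485
−0.191·log₂(0.191) = 0.4562
−0.235·log₂(0.235) = 0.4910
−0.270·log₂(0.270) = 0.5100
−0.195·log₂(0.195) = 0.4599
Sum ≈ 2.2656 → 2.266 bits.

2.266 bits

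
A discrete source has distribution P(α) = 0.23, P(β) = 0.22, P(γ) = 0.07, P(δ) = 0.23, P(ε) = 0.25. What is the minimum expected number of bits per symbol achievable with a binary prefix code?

Repeatedly combine the two least-probable nodes; the expected code length is the sum of the merged weights.
merge 7/100 + 11/50 → 29/100
merge 23/100 + 23/100 → 23/50
merge 1/4 + 29/100 → 27/50
merge 23/50 + 27/50 → 1
L = 29/100 + 23/50 + 27/50 + 1 = 229/100 = 2.29 bits/symbol.

2.29 bits/symbol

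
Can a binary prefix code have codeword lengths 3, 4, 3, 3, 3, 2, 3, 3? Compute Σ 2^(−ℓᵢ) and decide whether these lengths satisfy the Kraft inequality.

With common denominator 2^4 = 16: Σ 2^(−ℓᵢ) = 2/16 + 1/16 + 2/16 + 2/16 + 2/16 + 4/16 + 2/16 + 2/16 = 17/16 = 1.0625.
Kraft's inequality requires Σ ≤ 1; here Σ = 1.0625 > 1, so no such prefix code exists.

1.0625; no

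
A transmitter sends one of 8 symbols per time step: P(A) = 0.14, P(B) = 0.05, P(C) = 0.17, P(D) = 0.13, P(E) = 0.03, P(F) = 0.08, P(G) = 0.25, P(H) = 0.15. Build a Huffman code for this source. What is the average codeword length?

2.82 bits/symbol

Repeatedly combine the two least-probable nodes; the expected code length is the sum of the merged weights.
merge 3/100 + 1/20 → 2/25
merge 2/25 + 2/25 → 4/25
merge 13/100 + 7/50 → 27/100
merge 3/20 + 4/25 → 31/100
merge 17/100 + 1/4 → 21/50
merge 27/100 + 31/100 → 29/50
merge 21/50 + 29/50 → 1
L = 2/25 + 4/25 + 27/100 + 31/100 + 21/50 + 29/50 + 1 = 141/50 = 2.82 bits/symbol.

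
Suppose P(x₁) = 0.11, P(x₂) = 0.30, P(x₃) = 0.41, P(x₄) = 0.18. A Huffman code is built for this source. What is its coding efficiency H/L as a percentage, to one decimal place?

98.1%

Entropy H = −Σ p log₂ p ≈ 1.8441 bits.
Huffman merges: 11/100+9/50→29/100; 29/100+3/10→59/100; 41/100+59/100→1. L = 47/25 ≈ 1.8800.
Efficiency = H/L = 1.8441/1.8800 = 98.1%.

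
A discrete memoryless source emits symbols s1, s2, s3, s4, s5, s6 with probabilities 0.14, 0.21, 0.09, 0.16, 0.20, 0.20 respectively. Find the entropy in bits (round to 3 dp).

2.534 bits

H = −Σ pᵢ log₂ pᵢ.
−0.14·log₂(0.14) = 0.3971
−0.21·log₂(0.21) = 0.4728
−0.09·log₂(0.09) = 0.3127
−0.16·log₂(0.16) = 0.4230
−0.20·log₂(0.20) = 0.4644
−0.20·log₂(0.20) = 0.4644
Sum ≈ 2.5344 → 2.534 bits.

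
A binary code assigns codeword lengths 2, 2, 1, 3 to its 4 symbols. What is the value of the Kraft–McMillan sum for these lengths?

With common denominator 2^3 = 8: Σ 2^(−ℓᵢ) = 2/8 + 2/8 + 4/8 + 1/8 = 9/8 = 1.125.

1.125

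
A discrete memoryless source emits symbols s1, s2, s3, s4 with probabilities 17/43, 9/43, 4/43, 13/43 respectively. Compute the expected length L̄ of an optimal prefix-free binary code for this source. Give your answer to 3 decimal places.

Repeatedly combine the two least-probable nodes; the expected code length is the sum of the merged weights.
merge 4/43 + 9/43 → 13/43
merge 13/43 + 13/43 → 26/43
merge 17/43 + 26/43 → 1
L = 13/43 + 26/43 + 1 = 82/43 ≈ 1.907 bits/symbol.

1.907 bits/symbol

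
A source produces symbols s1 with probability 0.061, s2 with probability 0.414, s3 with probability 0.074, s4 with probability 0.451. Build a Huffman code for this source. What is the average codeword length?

Repeatedly combine the two least-probable nodes; the expected code length is the sum of the merged weights.
merge 61/1000 + 37/500 → 27/200
merge 27/200 + 207/500 → 549/1000
merge 451/1000 + 549/1000 → 1
L = 27/200 + 549/1000 + 1 = 421/250 = 1.684 bits/symbol.

1.684 bits/symbol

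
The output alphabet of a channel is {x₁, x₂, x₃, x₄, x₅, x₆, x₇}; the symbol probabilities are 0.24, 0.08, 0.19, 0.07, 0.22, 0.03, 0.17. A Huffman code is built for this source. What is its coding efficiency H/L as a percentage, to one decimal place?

Entropy H = −Σ p log₂ p ≈ 2.5764 bits.
Huffman merges: 3/100+7/100→1/10; 2/25+1/10→9/50; 17/100+9/50→7/20; 19/100+11/50→41/100; 6/25+7/20→59/100; 41/100+59/100→1. L = 263/100 ≈ 2.6300.
Efficiency = H/L = 2.5764/2.6300 = 98.0%.

98.0%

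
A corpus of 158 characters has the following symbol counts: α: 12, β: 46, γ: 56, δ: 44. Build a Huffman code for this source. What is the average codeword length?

Probabilities are the counts divided by 158.
Repeatedly combine the two least-probable nodes; the expected code length is the sum of the merged weights.
merge 6/79 + 22/79 → 28/79
merge 23/79 + 28/79 → 51/79
merge 28/79 + 51/79 → 1
L = 28/79 + 51/79 + 1 = 2 bits/symbol.

2 bits/symbol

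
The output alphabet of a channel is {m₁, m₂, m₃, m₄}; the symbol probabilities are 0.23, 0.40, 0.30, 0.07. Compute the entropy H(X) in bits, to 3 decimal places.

H = −Σ pᵢ log₂ pᵢ.
−0.23·log₂(0.23) = 0.4877
−0.40·log₂(0.40) = 0.5288
−0.30·log₂(0.30) = 0.5211
−0.07·log₂(0.07) = 0.2686
Sum ≈ 1.8061 → 1.806 bits.

1.806 bits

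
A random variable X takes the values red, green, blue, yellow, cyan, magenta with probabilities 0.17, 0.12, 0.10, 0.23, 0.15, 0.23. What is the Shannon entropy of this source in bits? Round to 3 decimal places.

2.520 bits

H = −Σ pᵢ log₂ pᵢ.
−0.17·log₂(0.17) = 0.4346
−0.12·log₂(0.12) = 0.3671
−0.10·log₂(0.10) = 0.3322
−0.23·log₂(0.23) = 0.4877
−0.15·log₂(0.15) = 0.4105
−0.23·log₂(0.23) = 0.4877
Sum ≈ 2.5197 → 2.520 bits.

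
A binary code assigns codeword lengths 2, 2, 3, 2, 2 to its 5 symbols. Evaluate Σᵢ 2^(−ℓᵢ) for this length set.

1.125

With common denominator 2^3 = 8: Σ 2^(−ℓᵢ) = 2/8 + 2/8 + 1/8 + 2/8 + 2/8 = 9/8 = 1.125.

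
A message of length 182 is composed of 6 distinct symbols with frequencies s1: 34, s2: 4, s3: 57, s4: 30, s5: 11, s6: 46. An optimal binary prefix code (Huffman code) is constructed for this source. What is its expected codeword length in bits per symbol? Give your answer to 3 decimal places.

Probabilities are the counts divided by 182.
Repeatedly combine the two least-probable nodes; the expected code length is the sum of the merged weights.
merge 2/91 + 11/182 → 15/182
merge 15/182 + 15/91 → 45/182
merge 17/91 + 45/182 → 79/182
merge 23/91 + 57/182 → 103/182
merge 79/182 + 103/182 → 1
L = 15/182 + 45/182 + 79/182 + 103/182 + 1 = 212/91 ≈ 2.330 bits/symbol.

2.330 bits/symbol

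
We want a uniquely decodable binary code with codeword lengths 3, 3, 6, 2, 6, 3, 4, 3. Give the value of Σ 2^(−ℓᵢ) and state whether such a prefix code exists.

0.84375; yes

With common denominator 2^6 = 64: Σ 2^(−ℓᵢ) = 8/64 + 8/64 + 1/64 + 16/64 + 1/64 + 8/64 + 4/64 + 8/64 = 54/64 = 0.84375.
Kraft's inequality requires Σ ≤ 1; here Σ = 0.84375 ≤ 1, so such a prefix code exists.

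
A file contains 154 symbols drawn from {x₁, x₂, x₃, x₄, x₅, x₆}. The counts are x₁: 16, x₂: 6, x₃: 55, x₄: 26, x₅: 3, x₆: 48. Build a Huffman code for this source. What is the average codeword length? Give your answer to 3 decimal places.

Probabilities are the counts divided by 154.
Repeatedly combine the two least-probable nodes; the expected code length is the sum of the merged weights.
merge 3/154 + 3/77 → 9/154
merge 9/154 + 8/77 → 25/154
merge 25/154 + 13/77 → 51/154
merge 24/77 + 51/154 → 9/14
merge 5/14 + 9/14 → 1
L = 9/154 + 25/154 + 51/154 + 9/14 + 1 = 169/77 ≈ 2.195 bits/symbol.

2.195 bits/symbol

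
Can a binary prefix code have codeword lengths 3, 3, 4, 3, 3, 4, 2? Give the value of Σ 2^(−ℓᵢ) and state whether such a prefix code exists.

With common denominator 2^4 = 16: Σ 2^(−ℓᵢ) = 2/16 + 2/16 + 1/16 + 2/16 + 2/16 + 1/16 + 4/16 = 14/16 = 0.875.
Kraft's inequality requires Σ ≤ 1; here Σ = 0.875 ≤ 1, so such a prefix code exists.

0.875; yes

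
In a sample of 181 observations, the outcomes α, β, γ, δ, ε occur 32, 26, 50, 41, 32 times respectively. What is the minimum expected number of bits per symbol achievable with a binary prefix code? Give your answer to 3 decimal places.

Probabilities are the counts divided by 181.
Repeatedly combine the two least-probable nodes; the expected code length is the sum of the merged weights.
merge 26/181 + 32/181 → 58/181
merge 32/181 + 41/181 → 73/181
merge 50/181 + 58/181 → 108/181
merge 73/181 + 108/181 → 1
L = 58/181 + 73/181 + 108/181 + 1 = 420/181 ≈ 2.320 bits/symbol.

2.320 bits/symbol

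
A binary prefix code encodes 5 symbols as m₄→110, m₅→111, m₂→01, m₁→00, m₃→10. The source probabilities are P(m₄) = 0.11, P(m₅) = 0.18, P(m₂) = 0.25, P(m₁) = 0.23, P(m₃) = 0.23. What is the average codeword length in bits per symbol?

L̄ = Σ pᵢ·ℓᵢ = 0.11·3 + 0.18·3 + 0.25·2 + 0.23·2 + 0.23·2 = 2.29 bits/symbol.

2.29 bits/symbol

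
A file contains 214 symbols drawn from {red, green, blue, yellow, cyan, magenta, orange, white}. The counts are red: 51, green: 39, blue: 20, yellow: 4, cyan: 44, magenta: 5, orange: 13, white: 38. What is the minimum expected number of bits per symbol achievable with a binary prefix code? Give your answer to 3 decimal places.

2.701 bits/symbol

Probabilities are the counts divided by 214.
Repeatedly combine the two least-probable nodes; the expected code length is the sum of the merged weights.
merge 2/107 + 5/214 → 9/214
merge 9/214 + 13/214 → 11/107
merge 10/107 + 11/107 → 21/107
merge 19/107 + 39/214 → 77/214
merge 21/107 + 22/107 → 43/107
merge 51/214 + 77/214 → 64/107
merge 43/107 + 64/107 → 1
L = 9/214 + 11/107 + 21/107 + 77/214 + 43/107 + 64/107 + 1 = 289/107 ≈ 2.701 bits/symbol.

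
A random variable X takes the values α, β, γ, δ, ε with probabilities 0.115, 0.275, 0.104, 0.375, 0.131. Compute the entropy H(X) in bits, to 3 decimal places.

H = −Σ pᵢ log₂ pᵢ.
−0.115·log₂(0.115) = 0.3588
−0.275·log₂(0.275) = 0.5122
−0.104·log₂(0.104) = 0.3396
−0.375·log₂(0.375) = 0.5306
−0.131·log₂(0.131) = 0.3841
Sum ≈ 2.1254 → 2.125 bits.

2.125 bits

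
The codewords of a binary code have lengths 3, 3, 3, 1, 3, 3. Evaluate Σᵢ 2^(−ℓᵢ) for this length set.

With common denominator 2^3 = 8: Σ 2^(−ℓᵢ) = 1/8 + 1/8 + 1/8 + 4/8 + 1/8 + 1/8 = 9/8 = 1.125.

1.125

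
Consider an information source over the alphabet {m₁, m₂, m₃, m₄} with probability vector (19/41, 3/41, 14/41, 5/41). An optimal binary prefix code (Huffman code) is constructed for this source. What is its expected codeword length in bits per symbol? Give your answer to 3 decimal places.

1.732 bits/symbol

Repeatedly combine the two least-probable nodes; the expected code length is the sum of the merged weights.
merge 3/41 + 5/41 → 8/41
merge 8/41 + 14/41 → 22/41
merge 19/41 + 22/41 → 1
L = 8/41 + 22/41 + 1 = 71/41 ≈ 1.732 bits/symbol.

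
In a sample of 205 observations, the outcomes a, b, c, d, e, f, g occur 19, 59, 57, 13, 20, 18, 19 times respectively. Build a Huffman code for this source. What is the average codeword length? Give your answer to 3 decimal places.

Probabilities are the counts divided by 205.
Repeatedly combine the two least-probable nodes; the expected code length is the sum of the merged weights.
merge 13/205 + 18/205 → 31/205
merge 19/205 + 19/205 → 38/205
merge 4/41 + 31/205 → 51/205
merge 38/205 + 51/205 → 89/205
merge 57/205 + 59/205 → 116/205
merge 89/205 + 116/205 → 1
L = 31/205 + 38/205 + 51/205 + 89/205 + 116/205 + 1 = 106/41 ≈ 2.585 bits/symbol.

2.585 bits/symbol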